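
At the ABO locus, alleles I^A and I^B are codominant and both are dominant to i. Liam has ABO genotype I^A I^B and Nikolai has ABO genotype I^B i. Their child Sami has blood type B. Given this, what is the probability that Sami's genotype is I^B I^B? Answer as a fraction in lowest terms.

1/2

Cross I^A I^B × I^B i → 1/4 I^A I^B, 1/4 I^A i, 1/4 I^B I^B, 1/4 I^B i.
Type-B genotypes among offspring: I^B I^B (1/4), I^B i (1/4); total 1/2.
P(I^B I^B | type B) = (1/4) / (1/2) = 1/2.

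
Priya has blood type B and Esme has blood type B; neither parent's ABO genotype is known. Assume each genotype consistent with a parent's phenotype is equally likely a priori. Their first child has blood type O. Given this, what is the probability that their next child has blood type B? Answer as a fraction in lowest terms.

Possible genotypes: Priya ∈ {BB, BO}; Esme ∈ {BB, BO}.
Weight each parental genotype pair by prior × P(type-O child):
  BO × BO: posterior weight 1; P(next child type B) = 3/4.
Weighted sum = 3/4.

3/4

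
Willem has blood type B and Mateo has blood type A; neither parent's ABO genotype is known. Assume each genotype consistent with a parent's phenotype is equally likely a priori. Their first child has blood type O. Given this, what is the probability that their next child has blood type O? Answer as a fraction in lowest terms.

Possible genotypes: Willem ∈ {I^B I^B, I^B i}; Mateo ∈ {I^A I^A, I^A i}.
Weight each parental genotype pair by prior × P(type-O child):
  I^B i × I^A i: posterior weight 1; P(next child type O) = 1/4.
Weighted sum = 1/4.

1/4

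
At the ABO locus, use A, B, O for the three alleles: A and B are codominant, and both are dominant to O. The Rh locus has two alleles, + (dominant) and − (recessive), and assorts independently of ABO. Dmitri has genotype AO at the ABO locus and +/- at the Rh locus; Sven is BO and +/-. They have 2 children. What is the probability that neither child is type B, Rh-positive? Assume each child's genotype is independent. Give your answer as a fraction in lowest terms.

169/256

ABO cross AO × BO → 1/4 O, 1/4 A, 1/4 B, 1/4 AB.
Rh cross +/- × +/- → 3/4 Rh+, 1/4 Rh-; so P(type B, Rh-positive) = 1/4 × 3/4 = 3/16 per child.
P(not type B, Rh-positive) = 13/16 for one child; (13/16)^2 = 169/256.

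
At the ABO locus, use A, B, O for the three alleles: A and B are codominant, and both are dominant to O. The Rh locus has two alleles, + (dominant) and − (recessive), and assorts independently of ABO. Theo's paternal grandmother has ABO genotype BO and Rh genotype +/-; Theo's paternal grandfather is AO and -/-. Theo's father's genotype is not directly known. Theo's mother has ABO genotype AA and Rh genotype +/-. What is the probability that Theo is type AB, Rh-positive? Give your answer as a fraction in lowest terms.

Theo's father's ABO genotype from BO × AO: 1/4 AB, 1/4 AO, 1/4 BO, 1/4 OO.
Crossing each possibility with the mother AA and summing P(type AB): 1/4·1/2 + 1/4·0 + 1/4·1/2 + 1/4·0 = 1/4.
Similarly for Rh via the father's Rh distribution: P(Rh+) = 5/8.
Independent loci: 1/4 × 5/8 = 5/32.

5/32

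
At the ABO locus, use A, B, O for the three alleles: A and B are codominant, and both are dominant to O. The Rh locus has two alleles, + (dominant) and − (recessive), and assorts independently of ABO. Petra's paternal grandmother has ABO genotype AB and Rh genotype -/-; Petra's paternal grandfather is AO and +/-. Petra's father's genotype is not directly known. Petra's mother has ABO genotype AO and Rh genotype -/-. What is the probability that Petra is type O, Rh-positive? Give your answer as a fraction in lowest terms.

1/32

Petra's father's ABO genotype from AB × AO: 1/4 AA, 1/4 AB, 1/4 AO, 1/4 BO.
Crossing each possibility with the mother AO and summing P(type O): 1/4·0 + 1/4·0 + 1/4·1/4 + 1/4·1/4 = 1/8.
Similarly for Rh via the father's Rh distribution: P(Rh+) = 1/4.
Independent loci: 1/8 × 1/4 = 1/32.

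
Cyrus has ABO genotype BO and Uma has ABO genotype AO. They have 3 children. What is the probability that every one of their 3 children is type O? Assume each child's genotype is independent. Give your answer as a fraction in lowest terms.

1/64

ABO cross BO × AO → 1/4 O, 1/4 A, 1/4 B, 1/4 AB.
So P(type O) = 1/4 per child.
All 3 independent: (1/4)^3 = 1/64.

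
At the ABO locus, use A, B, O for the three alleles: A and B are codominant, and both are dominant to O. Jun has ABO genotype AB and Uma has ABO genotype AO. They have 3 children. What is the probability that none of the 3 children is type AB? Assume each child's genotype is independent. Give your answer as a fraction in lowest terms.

ABO cross AB × AO → 1/2 A, 1/4 B, 1/4 AB.
So P(type AB) = 1/4 per child.
P(not type AB) = 3/4 for one child; (3/4)^3 = 27/64.

27/64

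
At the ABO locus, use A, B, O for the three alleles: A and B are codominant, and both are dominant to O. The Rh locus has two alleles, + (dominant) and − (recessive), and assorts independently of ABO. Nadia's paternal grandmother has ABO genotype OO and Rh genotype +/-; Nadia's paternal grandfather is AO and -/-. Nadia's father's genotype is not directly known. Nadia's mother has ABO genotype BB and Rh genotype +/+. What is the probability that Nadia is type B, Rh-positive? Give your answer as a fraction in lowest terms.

3/4

Nadia's father's ABO genotype from OO × AO: 1/2 AO, 1/2 OO.
Crossing each possibility with the mother BB and summing P(type B): 1/2·1/2 + 1/2·1 = 3/4.
Similarly for Rh via the father's Rh distribution: P(Rh+) = 1.
Independent loci: 3/4 × 1 = 3/4.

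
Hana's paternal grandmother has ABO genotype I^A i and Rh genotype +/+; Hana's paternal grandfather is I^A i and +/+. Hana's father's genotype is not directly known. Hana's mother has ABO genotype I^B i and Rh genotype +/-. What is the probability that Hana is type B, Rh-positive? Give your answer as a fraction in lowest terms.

1/4

Hana's father's ABO genotype from I^A i × I^A i: 1/4 I^A I^A, 1/2 I^A i, 1/4 i i.
Crossing each possibility with the mother I^B i and summing P(type B): 1/4·0 + 1/2·1/4 + 1/4·1/2 = 1/4.
Similarly for Rh via the father's Rh distribution: P(Rh+) = 1.
Independent loci: 1/4 × 1 = 1/4.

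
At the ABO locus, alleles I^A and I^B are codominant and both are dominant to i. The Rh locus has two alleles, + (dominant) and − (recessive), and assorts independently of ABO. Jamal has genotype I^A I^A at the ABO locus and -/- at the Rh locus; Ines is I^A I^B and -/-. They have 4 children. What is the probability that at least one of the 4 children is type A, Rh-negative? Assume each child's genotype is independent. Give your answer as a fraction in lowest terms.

15/16

ABO cross I^A I^A × I^A I^B → 1/2 A, 1/2 AB.
Rh cross -/- × -/- → 1 Rh-; so P(type A, Rh-negative) = 1/2 × 1 = 1/2 per child.
P(none) = (1/2)^4 = 1/16; P(at least one) = 1 − 1/16 = 15/16.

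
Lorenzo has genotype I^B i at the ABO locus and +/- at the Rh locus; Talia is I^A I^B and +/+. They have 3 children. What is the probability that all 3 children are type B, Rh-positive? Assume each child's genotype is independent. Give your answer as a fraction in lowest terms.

1/8

ABO cross I^B i × I^A I^B → 1/4 A, 1/2 B, 1/4 AB.
Rh cross +/- × +/+ → 1 Rh+; so P(type B, Rh-positive) = 1/2 × 1 = 1/2 per child.
All 3 independent: (1/2)^3 = 1/8.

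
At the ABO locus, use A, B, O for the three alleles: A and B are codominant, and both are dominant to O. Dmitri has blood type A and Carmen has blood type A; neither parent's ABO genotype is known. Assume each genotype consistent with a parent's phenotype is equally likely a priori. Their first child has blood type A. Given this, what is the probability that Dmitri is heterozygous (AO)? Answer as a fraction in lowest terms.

7/15

Possible genotypes: Dmitri ∈ {AA, AO}; Carmen ∈ {AA, AO}.
Weight each parental genotype pair by prior × P(type-A child):
  AA × AA: posterior weight 4/15.
  AA × AO: posterior weight 4/15.
  AO × AA: posterior weight 4/15.
  AO × AO: posterior weight 1/5.
Sum the posterior weight over pairs where Dmitri is AO: 7/15.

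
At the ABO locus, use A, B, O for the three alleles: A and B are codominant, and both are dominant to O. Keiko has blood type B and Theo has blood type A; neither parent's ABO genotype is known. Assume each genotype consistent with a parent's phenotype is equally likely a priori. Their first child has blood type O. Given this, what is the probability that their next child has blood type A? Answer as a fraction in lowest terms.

Possible genotypes: Keiko ∈ {BB, BO}; Theo ∈ {AA, AO}.
Weight each parental genotype pair by prior × P(type-O child):
  BO × AO: posterior weight 1; P(next child type A) = 1/4.
Weighted sum = 1/4.

1/4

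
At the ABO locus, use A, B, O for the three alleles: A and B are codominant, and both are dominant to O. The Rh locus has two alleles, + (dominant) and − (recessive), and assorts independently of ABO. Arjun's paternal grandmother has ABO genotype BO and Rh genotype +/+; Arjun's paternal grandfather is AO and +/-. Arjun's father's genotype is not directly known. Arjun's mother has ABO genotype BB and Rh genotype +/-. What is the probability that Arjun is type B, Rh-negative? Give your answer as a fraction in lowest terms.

3/32

Arjun's father's ABO genotype from BO × AO: 1/4 AB, 1/4 AO, 1/4 BO, 1/4 OO.
Crossing each possibility with the mother BB and summing P(type B): 1/4·1/2 + 1/4·1/2 + 1/4·1 + 1/4·1 = 3/4.
Similarly for Rh via the father's Rh distribution: P(Rh-) = 1/8.
Independent loci: 3/4 × 1/8 = 3/32.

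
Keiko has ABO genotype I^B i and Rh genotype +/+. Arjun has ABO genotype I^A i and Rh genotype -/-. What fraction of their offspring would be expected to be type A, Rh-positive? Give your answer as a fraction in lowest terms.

ABO cross I^B i × I^A i → offspring phenotypes: 1/4 O, 1/4 A, 1/4 B, 1/4 AB.
Rh cross +/+ × -/- → 1 Rh+.
Independent loci: P(type A, Rh-positive) = 1/4 × 1 = 1/4.

1/4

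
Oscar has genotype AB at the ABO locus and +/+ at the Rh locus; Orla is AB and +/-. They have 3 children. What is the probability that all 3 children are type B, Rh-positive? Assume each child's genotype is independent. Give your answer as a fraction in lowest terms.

ABO cross AB × AB → 1/4 A, 1/4 B, 1/2 AB.
Rh cross +/+ × +/- → 1 Rh+; so P(type B, Rh-positive) = 1/4 × 1 = 1/4 per child.
All 3 independent: (1/4)^3 = 1/64.

1/64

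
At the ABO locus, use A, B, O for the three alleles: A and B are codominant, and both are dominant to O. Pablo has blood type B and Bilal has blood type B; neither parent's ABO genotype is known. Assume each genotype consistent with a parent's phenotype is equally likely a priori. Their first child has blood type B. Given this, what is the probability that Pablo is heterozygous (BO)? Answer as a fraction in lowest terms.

7/15

Possible genotypes: Pablo ∈ {BB, BO}; Bilal ∈ {BB, BO}.
Weight each parental genotype pair by prior × P(type-B child):
  BB × BB: posterior weight 4/15.
  BB × BO: posterior weight 4/15.
  BO × BB: posterior weight 4/15.
  BO × BO: posterior weight 1/5.
Sum the posterior weight over pairs where Pablo is BO: 7/15.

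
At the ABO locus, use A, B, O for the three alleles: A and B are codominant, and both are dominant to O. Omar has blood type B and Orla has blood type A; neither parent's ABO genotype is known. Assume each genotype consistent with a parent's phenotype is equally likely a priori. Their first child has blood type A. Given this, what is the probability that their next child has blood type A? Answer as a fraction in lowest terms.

5/12

Possible genotypes: Omar ∈ {BB, BO}; Orla ∈ {AA, AO}.
Weight each parental genotype pair by prior × P(type-A child):
  BO × AA: posterior weight 2/3; P(next child type A) = 1/2.
  BO × AO: posterior weight 1/3; P(next child type A) = 1/4.
Weighted sum = 5/12.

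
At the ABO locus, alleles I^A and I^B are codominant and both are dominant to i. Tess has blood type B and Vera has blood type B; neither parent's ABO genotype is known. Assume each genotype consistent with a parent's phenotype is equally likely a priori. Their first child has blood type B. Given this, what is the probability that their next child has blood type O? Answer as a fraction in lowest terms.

1/20

Possible genotypes: Tess ∈ {I^B I^B, I^B i}; Vera ∈ {I^B I^B, I^B i}.
Weight each parental genotype pair by prior × P(type-B child):
  I^B I^B × I^B I^B: posterior weight 4/15; P(next child type O) = 0.
  I^B I^B × I^B i: posterior weight 4/15; P(next child type O) = 0.
  I^B i × I^B I^B: posterior weight 4/15; P(next child type O) = 0.
  I^B i × I^B i: posterior weight 1/5; P(next child type O) = 1/4.
Weighted sum = 1/20.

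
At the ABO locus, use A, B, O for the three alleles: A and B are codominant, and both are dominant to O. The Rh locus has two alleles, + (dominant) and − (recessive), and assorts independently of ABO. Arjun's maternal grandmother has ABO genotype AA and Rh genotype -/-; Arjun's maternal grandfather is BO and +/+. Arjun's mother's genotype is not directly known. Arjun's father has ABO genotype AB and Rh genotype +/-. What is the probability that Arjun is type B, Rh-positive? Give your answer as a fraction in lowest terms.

3/16

Arjun's mother's ABO genotype from AA × BO: 1/2 AB, 1/2 AO.
Crossing each possibility with the father AB and summing P(type B): 1/2·1/4 + 1/2·1/4 = 1/4.
Similarly for Rh via the mother's Rh distribution: P(Rh+) = 3/4.
Independent loci: 1/4 × 3/4 = 3/16.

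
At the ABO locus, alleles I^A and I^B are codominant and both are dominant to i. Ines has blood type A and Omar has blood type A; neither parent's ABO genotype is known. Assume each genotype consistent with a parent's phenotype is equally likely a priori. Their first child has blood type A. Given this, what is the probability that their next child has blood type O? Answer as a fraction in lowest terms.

Possible genotypes: Ines ∈ {I^A I^A, I^A i}; Omar ∈ {I^A I^A, I^A i}.
Weight each parental genotype pair by prior × P(type-A child):
  I^A I^A × I^A I^A: posterior weight 4/15; P(next child type O) = 0.
  I^A I^A × I^A i: posterior weight 4/15; P(next child type O) = 0.
  I^A i × I^A I^A: posterior weight 4/15; P(next child type O) = 0.
  I^A i × I^A i: posterior weight 1/5; P(next child type O) = 1/4.
Weighted sum = 1/20.

1/20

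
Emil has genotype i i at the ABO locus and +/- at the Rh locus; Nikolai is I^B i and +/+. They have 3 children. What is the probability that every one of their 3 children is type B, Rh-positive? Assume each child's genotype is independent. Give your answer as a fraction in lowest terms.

1/8

ABO cross i i × I^B i → 1/2 O, 1/2 B.
Rh cross +/- × +/+ → 1 Rh+; so P(type B, Rh-positive) = 1/2 × 1 = 1/2 per child.
All 3 independent: (1/2)^3 = 1/8.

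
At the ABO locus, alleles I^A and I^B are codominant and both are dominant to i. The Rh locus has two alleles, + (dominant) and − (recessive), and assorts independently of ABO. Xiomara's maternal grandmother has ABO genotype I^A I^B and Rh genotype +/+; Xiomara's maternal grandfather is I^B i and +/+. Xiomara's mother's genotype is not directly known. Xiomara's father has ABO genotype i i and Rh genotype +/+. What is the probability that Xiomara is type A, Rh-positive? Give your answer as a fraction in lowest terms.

1/4

Xiomara's mother's ABO genotype from I^A I^B × I^B i: 1/4 I^A I^B, 1/4 I^A i, 1/4 I^B I^B, 1/4 I^B i.
Crossing each possibility with the father i i and summing P(type A): 1/4·1/2 + 1/4·1/2 + 1/4·0 + 1/4·0 = 1/4.
Similarly for Rh via the mother's Rh distribution: P(Rh+) = 1.
Independent loci: 1/4 × 1 = 1/4.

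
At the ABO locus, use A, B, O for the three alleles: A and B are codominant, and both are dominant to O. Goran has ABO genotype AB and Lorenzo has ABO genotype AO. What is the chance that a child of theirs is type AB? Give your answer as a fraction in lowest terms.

ABO cross AB × AO → offspring phenotypes: 1/2 A, 1/4 B, 1/4 AB.
So P(type AB) = 1/4.

1/4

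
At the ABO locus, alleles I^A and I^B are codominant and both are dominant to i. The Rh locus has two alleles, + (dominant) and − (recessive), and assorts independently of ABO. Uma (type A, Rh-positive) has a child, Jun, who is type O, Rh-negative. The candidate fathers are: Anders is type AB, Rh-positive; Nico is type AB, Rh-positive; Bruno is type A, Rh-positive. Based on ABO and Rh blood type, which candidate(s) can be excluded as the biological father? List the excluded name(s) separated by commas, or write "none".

Anders, Nico

A candidate is excluded only if no genotype consistent with his phenotype could produce a type O, Rh-negative child with a type A, Rh-positive mother.
Anders (type AB, Rh+): no genotype consistent with that phenotype can produce a type-O Rh- child with a type-A mother.
Nico (type AB, Rh+): no genotype consistent with that phenotype can produce a type-O Rh- child with a type-A mother.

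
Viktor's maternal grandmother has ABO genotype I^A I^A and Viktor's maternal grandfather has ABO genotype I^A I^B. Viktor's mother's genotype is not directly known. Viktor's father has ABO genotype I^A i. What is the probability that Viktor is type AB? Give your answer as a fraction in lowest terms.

1/8

Viktor's mother's ABO genotype from I^A I^A × I^A I^B: 1/2 I^A I^A, 1/2 I^A I^B.
Crossing each possibility with the father I^A i and summing P(type AB): 1/2·0 + 1/2·1/4 = 1/8.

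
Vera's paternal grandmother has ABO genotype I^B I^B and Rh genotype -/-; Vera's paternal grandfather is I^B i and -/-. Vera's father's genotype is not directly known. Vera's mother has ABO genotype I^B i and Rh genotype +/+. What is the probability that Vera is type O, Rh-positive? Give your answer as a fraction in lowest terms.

1/8

Vera's father's ABO genotype from I^B I^B × I^B i: 1/2 I^B I^B, 1/2 I^B i.
Crossing each possibility with the mother I^B i and summing P(type O): 1/2·0 + 1/2·1/4 = 1/8.
Similarly for Rh via the father's Rh distribution: P(Rh+) = 1.
Independent loci: 1/8 × 1 = 1/8.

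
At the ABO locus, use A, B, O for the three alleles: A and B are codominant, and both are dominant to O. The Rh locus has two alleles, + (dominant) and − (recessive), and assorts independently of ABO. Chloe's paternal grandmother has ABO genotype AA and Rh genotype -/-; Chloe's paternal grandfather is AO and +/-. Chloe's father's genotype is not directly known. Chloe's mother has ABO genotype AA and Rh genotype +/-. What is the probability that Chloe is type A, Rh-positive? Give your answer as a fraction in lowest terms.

5/8

Chloe's father's ABO genotype from AA × AO: 1/2 AA, 1/2 AO.
Crossing each possibility with the mother AA and summing P(type A): 1/2·1 + 1/2·1 = 1.
Similarly for Rh via the father's Rh distribution: P(Rh+) = 5/8.
Independent loci: 1 × 5/8 = 5/8.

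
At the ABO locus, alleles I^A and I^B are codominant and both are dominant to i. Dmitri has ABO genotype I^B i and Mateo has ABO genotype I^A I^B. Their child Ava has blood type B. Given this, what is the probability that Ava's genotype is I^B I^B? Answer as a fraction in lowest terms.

1/2

Cross I^B i × I^A I^B → 1/4 I^A I^B, 1/4 I^A i, 1/4 I^B I^B, 1/4 I^B i.
Type-B genotypes among offspring: I^B I^B (1/4), I^B i (1/4); total 1/2.
P(I^B I^B | type B) = (1/4) / (1/2) = 1/2.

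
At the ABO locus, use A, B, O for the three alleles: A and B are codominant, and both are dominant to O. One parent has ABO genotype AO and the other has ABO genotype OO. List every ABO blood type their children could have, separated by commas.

O, A

Gametes from AO × OO give offspring ABO genotypes AO, OO, i.e. phenotypes O, A.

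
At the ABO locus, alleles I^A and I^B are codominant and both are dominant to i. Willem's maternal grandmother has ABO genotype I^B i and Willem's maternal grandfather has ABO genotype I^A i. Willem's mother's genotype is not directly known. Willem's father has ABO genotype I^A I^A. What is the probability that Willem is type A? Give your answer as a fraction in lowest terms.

Willem's mother's ABO genotype from I^B i × I^A i: 1/4 I^A I^B, 1/4 I^A i, 1/4 I^B i, 1/4 i i.
Crossing each possibility with the father I^A I^A and summing P(type A): 1/4·1/2 + 1/4·1 + 1/4·1/2 + 1/4·1 = 3/4.

3/4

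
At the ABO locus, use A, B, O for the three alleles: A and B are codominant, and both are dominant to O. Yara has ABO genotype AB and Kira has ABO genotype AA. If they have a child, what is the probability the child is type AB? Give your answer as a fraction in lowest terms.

ABO cross AB × AA → offspring phenotypes: 1/2 A, 1/2 AB.
So P(type AB) = 1/2.

1/2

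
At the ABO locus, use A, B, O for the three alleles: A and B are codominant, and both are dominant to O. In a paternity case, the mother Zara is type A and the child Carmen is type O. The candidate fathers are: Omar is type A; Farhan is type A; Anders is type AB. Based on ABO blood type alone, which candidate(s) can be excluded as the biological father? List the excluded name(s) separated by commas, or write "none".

Anders

A candidate is excluded only if no genotype consistent with his phenotype could produce a type O child with a type A mother.
Anders (type AB): no genotype consistent with that phenotype can produce a type-O child with a type-A mother.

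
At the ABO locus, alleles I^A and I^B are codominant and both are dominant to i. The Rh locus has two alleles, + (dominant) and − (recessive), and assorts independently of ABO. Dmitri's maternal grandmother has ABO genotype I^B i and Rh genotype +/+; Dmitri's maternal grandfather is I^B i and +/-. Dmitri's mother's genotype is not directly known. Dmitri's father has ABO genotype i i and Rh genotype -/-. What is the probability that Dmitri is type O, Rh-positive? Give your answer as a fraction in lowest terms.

Dmitri's mother's ABO genotype from I^B i × I^B i: 1/4 I^B I^B, 1/2 I^B i, 1/4 i i.
Crossing each possibility with the father i i and summing P(type O): 1/4·0 + 1/2·1/2 + 1/4·1 = 1/2.
Similarly for Rh via the mother's Rh distribution: P(Rh+) = 3/4.
Independent loci: 1/2 × 3/4 = 3/8.

3/8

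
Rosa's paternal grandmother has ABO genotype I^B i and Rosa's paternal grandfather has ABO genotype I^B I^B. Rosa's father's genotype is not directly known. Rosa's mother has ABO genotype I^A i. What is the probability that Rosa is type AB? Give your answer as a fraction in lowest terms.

3/8

Rosa's father's ABO genotype from I^B i × I^B I^B: 1/2 I^B I^B, 1/2 I^B i.
Crossing each possibility with the mother I^A i and summing P(type AB): 1/2·1/2 + 1/2·1/4 = 3/8.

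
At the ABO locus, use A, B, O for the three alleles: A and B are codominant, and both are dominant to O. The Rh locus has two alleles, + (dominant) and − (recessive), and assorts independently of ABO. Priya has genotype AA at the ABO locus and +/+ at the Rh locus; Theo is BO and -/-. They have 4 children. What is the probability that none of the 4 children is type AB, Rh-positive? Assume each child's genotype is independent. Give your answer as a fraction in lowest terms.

ABO cross AA × BO → 1/2 A, 1/2 AB.
Rh cross +/+ × -/- → 1 Rh+; so P(type AB, Rh-positive) = 1/2 × 1 = 1/2 per child.
P(not type AB, Rh-positive) = 1/2 for one child; (1/2)^4 = 1/16.

1/16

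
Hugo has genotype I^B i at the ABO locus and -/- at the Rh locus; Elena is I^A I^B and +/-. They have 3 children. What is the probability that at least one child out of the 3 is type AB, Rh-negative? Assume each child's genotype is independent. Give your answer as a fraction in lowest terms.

169/512

ABO cross I^B i × I^A I^B → 1/4 A, 1/2 B, 1/4 AB.
Rh cross -/- × +/- → 1/2 Rh+, 1/2 Rh-; so P(type AB, Rh-negative) = 1/4 × 1/2 = 1/8 per child.
P(none) = (7/8)^3 = 343/512; P(at least one) = 1 − 343/512 = 169/512.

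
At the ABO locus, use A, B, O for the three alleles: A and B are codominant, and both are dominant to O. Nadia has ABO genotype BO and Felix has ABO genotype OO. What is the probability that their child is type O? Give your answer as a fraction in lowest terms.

1/2

ABO cross BO × OO → offspring phenotypes: 1/2 O, 1/2 B.
So P(type O) = 1/2.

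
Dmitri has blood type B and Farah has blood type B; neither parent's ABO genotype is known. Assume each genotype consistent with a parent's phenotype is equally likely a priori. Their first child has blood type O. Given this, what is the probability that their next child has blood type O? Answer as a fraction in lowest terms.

Possible genotypes: Dmitri ∈ {I^B I^B, I^B i}; Farah ∈ {I^B I^B, I^B i}.
Weight each parental genotype pair by prior × P(type-O child):
  I^B i × I^B i: posterior weight 1; P(next child type O) = 1/4.
Weighted sum = 1/4.

1/4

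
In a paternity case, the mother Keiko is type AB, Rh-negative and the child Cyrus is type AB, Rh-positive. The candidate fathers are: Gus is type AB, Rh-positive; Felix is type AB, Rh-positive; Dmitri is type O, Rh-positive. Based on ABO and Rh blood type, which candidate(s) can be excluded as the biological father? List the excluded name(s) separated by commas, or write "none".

A candidate is excluded only if no genotype consistent with his phenotype could produce a type AB, Rh-positive child with a type AB, Rh-negative mother.
Dmitri (type O, Rh+): no genotype consistent with that phenotype can produce a type-AB Rh+ child with a type-AB mother.

Dmitri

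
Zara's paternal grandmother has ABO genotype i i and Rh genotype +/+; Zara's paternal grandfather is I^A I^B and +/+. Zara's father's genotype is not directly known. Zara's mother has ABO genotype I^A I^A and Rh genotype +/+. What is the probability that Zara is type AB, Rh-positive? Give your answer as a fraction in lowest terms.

1/4

Zara's father's ABO genotype from i i × I^A I^B: 1/2 I^A i, 1/2 I^B i.
Crossing each possibility with the mother I^A I^A and summing P(type AB): 1/2·0 + 1/2·1/2 = 1/4.
Similarly for Rh via the father's Rh distribution: P(Rh+) = 1.
Independent loci: 1/4 × 1 = 1/4.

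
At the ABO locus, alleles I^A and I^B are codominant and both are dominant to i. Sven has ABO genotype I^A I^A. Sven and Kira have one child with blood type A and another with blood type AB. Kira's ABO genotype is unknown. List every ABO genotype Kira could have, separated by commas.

I^A I^B, I^B i

For each candidate genotype of Kira, check whether crossing it with I^A I^A can produce every observed child phenotype.
  I^A I^A → possible child types {A} ✗
  I^A I^B → possible child types {A, AB} ✓
  I^A i → possible child types {A} ✗
  I^B I^B → possible child types {AB} ✗
  I^B i → possible child types {A, AB} ✓
  i i → possible child types {A} ✗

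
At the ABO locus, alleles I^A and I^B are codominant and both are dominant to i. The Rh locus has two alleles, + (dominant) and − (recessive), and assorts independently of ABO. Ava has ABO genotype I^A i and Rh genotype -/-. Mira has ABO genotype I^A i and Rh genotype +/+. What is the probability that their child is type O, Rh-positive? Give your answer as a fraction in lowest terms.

ABO cross I^A i × I^A i → offspring phenotypes: 1/4 O, 3/4 A.
Rh cross -/- × +/+ → 1 Rh+.
Independent loci: P(type O, Rh-positive) = 1/4 × 1 = 1/4.

1/4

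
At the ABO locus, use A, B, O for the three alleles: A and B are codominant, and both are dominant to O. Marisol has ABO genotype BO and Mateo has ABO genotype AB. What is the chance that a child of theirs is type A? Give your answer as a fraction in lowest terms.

1/4

ABO cross BO × AB → offspring phenotypes: 1/4 A, 1/2 B, 1/4 AB.
So P(type A) = 1/4.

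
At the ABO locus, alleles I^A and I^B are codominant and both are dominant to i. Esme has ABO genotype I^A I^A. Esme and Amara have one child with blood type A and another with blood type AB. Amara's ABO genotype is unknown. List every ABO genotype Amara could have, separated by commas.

I^A I^B, I^B i

For each candidate genotype of Amara, check whether crossing it with I^A I^A can produce every observed child phenotype.
  I^A I^A → possible child types {A} ✗
  I^A I^B → possible child types {A, AB} ✓
  I^A i → possible child types {A} ✗
  I^B I^B → possible child types {AB} ✗
  I^B i → possible child types {A, AB} ✓
  i i → possible child types {A} ✗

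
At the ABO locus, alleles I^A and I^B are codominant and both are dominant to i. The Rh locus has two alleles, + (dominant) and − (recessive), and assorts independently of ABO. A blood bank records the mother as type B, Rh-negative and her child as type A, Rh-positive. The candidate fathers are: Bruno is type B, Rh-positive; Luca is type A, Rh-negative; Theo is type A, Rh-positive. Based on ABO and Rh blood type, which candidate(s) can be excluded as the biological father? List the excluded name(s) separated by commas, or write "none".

A candidate is excluded only if no genotype consistent with his phenotype could produce a type A, Rh-positive child with a type B, Rh-negative mother.
Bruno (type B, Rh+): no genotype consistent with that phenotype can produce a type-A Rh+ child with a type-B mother.
Luca (type A, Rh-): no genotype consistent with that phenotype can produce a type-A Rh+ child with a type-B mother.

Bruno, Luca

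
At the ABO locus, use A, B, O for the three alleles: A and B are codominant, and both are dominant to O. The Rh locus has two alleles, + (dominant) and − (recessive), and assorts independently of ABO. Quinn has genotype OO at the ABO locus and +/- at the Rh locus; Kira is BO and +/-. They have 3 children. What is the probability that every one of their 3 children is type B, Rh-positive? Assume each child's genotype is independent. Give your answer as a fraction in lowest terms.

27/512

ABO cross OO × BO → 1/2 O, 1/2 B.
Rh cross +/- × +/- → 3/4 Rh+, 1/4 Rh-; so P(type B, Rh-positive) = 1/2 × 3/4 = 3/8 per child.
All 3 independent: (3/8)^3 = 27/512.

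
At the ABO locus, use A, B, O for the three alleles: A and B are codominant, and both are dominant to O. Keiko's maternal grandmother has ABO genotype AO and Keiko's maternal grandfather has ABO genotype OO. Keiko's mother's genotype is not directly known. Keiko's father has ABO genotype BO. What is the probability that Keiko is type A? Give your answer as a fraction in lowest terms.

1/8

Keiko's mother's ABO genotype from AO × OO: 1/2 AO, 1/2 OO.
Crossing each possibility with the father BO and summing P(type A): 1/2·1/4 + 1/2·0 = 1/8.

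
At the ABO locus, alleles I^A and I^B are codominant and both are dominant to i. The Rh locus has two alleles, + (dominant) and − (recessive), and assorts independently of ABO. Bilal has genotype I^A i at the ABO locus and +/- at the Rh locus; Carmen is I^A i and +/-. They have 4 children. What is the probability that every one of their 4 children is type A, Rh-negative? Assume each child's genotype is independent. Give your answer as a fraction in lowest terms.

ABO cross I^A i × I^A i → 1/4 O, 3/4 A.
Rh cross +/- × +/- → 3/4 Rh+, 1/4 Rh-; so P(type A, Rh-negative) = 3/4 × 1/4 = 3/16 per child.
All 4 independent: (3/16)^4 = 81/65536.

81/65536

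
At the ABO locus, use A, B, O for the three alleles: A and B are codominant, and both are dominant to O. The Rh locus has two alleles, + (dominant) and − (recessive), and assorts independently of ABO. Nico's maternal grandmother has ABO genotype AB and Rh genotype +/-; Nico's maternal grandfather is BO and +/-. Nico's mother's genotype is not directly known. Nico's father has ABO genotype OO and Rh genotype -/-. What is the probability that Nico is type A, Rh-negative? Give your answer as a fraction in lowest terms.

Nico's mother's ABO genotype from AB × BO: 1/4 AB, 1/4 AO, 1/4 BB, 1/4 BO.
Crossing each possibility with the father OO and summing P(type A): 1/4·1/2 + 1/4·1/2 + 1/4·0 + 1/4·0 = 1/4.
Similarly for Rh via the mother's Rh distribution: P(Rh-) = 1/2.
Independent loci: 1/4 × 1/2 = 1/8.

1/8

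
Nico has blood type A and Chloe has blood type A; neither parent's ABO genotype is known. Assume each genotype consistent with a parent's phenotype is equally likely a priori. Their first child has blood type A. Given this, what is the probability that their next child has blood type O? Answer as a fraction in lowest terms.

1/20

Possible genotypes: Nico ∈ {I^A I^A, I^A i}; Chloe ∈ {I^A I^A, I^A i}.
Weight each parental genotype pair by prior × P(type-A child):
  I^A I^A × I^A I^A: posterior weight 4/15; P(next child type O) = 0.
  I^A I^A × I^A i: posterior weight 4/15; P(next child type O) = 0.
  I^A i × I^A I^A: posterior weight 4/15; P(next child type O) = 0.
  I^A i × I^A i: posterior weight 1/5; P(next child type O) = 1/4.
Weighted sum = 1/20.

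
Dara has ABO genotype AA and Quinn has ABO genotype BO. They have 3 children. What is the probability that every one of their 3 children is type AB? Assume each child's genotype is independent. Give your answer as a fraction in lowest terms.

1/8

ABO cross AA × BO → 1/2 A, 1/2 AB.
So P(type AB) = 1/2 per child.
All 3 independent: (1/2)^3 = 1/8.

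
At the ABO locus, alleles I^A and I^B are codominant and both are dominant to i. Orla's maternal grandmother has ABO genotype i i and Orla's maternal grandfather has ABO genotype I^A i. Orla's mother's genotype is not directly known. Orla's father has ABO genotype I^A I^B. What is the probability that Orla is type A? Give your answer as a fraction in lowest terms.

Orla's mother's ABO genotype from i i × I^A i: 1/2 I^A i, 1/2 i i.
Crossing each possibility with the father I^A I^B and summing P(type A): 1/2·1/2 + 1/2·1/2 = 1/2.

1/2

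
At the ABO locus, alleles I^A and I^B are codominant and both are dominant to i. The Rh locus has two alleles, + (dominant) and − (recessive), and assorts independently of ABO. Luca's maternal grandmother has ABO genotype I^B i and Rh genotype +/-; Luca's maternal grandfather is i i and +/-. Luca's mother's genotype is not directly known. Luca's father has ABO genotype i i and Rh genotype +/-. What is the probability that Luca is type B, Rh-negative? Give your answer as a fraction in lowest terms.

1/16

Luca's mother's ABO genotype from I^B i × i i: 1/2 I^B i, 1/2 i i.
Crossing each possibility with the father i i and summing P(type B): 1/2·1/2 + 1/2·0 = 1/4.
Similarly for Rh via the mother's Rh distribution: P(Rh-) = 1/4.
Independent loci: 1/4 × 1/4 = 1/16.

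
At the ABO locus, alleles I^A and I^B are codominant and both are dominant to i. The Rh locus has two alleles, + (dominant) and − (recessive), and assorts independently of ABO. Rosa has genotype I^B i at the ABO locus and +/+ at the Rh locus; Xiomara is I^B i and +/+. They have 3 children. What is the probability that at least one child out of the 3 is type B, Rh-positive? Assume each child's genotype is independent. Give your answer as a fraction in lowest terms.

ABO cross I^B i × I^B i → 1/4 O, 3/4 B.
Rh cross +/+ × +/+ → 1 Rh+; so P(type B, Rh-positive) = 3/4 × 1 = 3/4 per child.
P(none) = (1/4)^3 = 1/64; P(at least one) = 1 − 1/64 = 63/64.

63/64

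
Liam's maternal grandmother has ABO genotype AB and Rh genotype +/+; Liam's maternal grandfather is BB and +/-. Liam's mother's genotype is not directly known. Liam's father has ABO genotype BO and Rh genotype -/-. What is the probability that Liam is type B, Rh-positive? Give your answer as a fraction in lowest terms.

Liam's mother's ABO genotype from AB × BB: 1/2 AB, 1/2 BB.
Crossing each possibility with the father BO and summing P(type B): 1/2·1/2 + 1/2·1 = 3/4.
Similarly for Rh via the mother's Rh distribution: P(Rh+) = 3/4.
Independent loci: 3/4 × 3/4 = 9/16.

9/16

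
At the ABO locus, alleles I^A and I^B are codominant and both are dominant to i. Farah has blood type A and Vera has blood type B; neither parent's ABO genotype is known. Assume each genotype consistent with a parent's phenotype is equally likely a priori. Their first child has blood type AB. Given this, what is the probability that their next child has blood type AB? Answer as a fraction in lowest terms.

Possible genotypes: Farah ∈ {I^A I^A, I^A i}; Vera ∈ {I^B I^B, I^B i}.
Weight each parental genotype pair by prior × P(type-AB child):
  I^A I^A × I^B I^B: posterior weight 4/9; P(next child type AB) = 1.
  I^A I^A × I^B i: posterior weight 2/9; P(next child type AB) = 1/2.
  I^A i × I^B I^B: posterior weight 2/9; P(next child type AB) = 1/2.
  I^A i × I^B i: posterior weight 1/9; P(next child type AB) = 1/4.
Weighted sum = 25/36.

25/36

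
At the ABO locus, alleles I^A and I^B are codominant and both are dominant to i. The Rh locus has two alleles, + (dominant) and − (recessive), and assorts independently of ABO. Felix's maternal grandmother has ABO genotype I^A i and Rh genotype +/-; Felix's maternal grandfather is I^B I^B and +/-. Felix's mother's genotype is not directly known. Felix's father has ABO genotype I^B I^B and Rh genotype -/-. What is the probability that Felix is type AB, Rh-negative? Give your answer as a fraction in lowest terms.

1/8

Felix's mother's ABO genotype from I^A i × I^B I^B: 1/2 I^A I^B, 1/2 I^B i.
Crossing each possibility with the father I^B I^B and summing P(type AB): 1/2·1/2 + 1/2·0 = 1/4.
Similarly for Rh via the mother's Rh distribution: P(Rh-) = 1/2.
Independent loci: 1/4 × 1/2 = 1/8.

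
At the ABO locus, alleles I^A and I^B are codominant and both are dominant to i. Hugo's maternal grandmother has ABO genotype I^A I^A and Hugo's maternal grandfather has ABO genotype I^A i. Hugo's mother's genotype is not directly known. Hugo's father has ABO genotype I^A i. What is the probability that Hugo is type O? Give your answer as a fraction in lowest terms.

Hugo's mother's ABO genotype from I^A I^A × I^A i: 1/2 I^A I^A, 1/2 I^A i.
Crossing each possibility with the father I^A i and summing P(type O): 1/2·0 + 1/2·1/4 = 1/8.

1/8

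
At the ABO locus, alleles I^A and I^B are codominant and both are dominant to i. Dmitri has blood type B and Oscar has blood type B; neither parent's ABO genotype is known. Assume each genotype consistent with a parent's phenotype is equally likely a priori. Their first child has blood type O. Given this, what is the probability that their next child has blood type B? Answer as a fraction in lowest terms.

3/4

Possible genotypes: Dmitri ∈ {I^B I^B, I^B i}; Oscar ∈ {I^B I^B, I^B i}.
Weight each parental genotype pair by prior × P(type-O child):
  I^B i × I^B i: posterior weight 1; P(next child type B) = 3/4.
Weighted sum = 3/4.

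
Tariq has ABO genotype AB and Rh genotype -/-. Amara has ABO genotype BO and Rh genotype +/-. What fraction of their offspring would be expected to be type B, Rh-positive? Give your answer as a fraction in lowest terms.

ABO cross AB × BO → offspring phenotypes: 1/4 A, 1/2 B, 1/4 AB.
Rh cross -/- × +/- → 1/2 Rh+, 1/2 Rh-.
Independent loci: P(type B, Rh-positive) = 1/2 × 1/2 = 1/4.

1/4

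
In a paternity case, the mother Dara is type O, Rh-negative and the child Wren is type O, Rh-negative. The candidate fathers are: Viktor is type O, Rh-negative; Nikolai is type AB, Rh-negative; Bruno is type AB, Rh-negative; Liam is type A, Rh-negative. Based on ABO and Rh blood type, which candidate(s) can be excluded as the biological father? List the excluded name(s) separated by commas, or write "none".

A candidate is excluded only if no genotype consistent with his phenotype could produce a type O, Rh-negative child with a type O, Rh-negative mother.
Nikolai (type AB, Rh-): no genotype consistent with that phenotype can produce a type-O Rh- child with a type-O mother.
Bruno (type AB, Rh-): no genotype consistent with that phenotype can produce a type-O Rh- child with a type-O mother.

Nikolai, Bruno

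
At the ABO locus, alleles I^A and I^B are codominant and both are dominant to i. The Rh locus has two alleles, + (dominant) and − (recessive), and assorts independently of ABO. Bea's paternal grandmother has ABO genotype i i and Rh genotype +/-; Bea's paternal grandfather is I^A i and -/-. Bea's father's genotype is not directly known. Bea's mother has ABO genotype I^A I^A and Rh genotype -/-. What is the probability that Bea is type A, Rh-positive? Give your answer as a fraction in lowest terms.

Bea's father's ABO genotype from i i × I^A i: 1/2 I^A i, 1/2 i i.
Crossing each possibility with the mother I^A I^A and summing P(type A): 1/2·1 + 1/2·1 = 1.
Similarly for Rh via the father's Rh distribution: P(Rh+) = 1/4.
Independent loci: 1 × 1/4 = 1/4.

1/4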